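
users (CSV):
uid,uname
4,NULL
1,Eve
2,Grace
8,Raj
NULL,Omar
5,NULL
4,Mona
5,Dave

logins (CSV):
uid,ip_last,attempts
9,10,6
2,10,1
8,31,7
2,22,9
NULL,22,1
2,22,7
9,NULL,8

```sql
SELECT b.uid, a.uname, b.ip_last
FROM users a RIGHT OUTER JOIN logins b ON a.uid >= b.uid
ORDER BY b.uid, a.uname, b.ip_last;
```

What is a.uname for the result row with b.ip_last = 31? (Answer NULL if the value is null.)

RIGHT JOIN keeps every row from `logins`; unmatched rows get NULL for `users`'s columns.
Matching on a.uid >= b.uid. A NULL in a compared column never satisfies the condition.
- a (uid=4) pairs with 3 row(s) of b.
- a (uid=1) has no partner in b.
- a (uid=2) pairs with 3 row(s) of b.
- a (uid=8) pairs with 4 row(s) of b.
- a (uid=NULL) has no partner in b.
- a (uid=5) pairs with 3 row(s) of b.
- a (uid=4) pairs with 3 row(s) of b.
- a (uid=5) pairs with 3 row(s) of b.
- plus 3 unmatched b row(s), each kept with NULL a columns.

Raj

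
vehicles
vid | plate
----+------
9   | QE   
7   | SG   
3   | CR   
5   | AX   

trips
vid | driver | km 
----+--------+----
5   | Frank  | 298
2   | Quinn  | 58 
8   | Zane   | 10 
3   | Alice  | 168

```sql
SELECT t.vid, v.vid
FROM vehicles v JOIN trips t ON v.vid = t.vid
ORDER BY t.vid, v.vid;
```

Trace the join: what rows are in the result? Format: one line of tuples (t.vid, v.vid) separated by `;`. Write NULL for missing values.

(3, 3); (5, 5)

INNER JOIN keeps only pairs where the ON condition holds.
Matching on v.vid = t.vid.
- v[0] vid=9 → no match; dropped.
- v[1] vid=7 → no match; dropped.
- v[2] vid=3 → 1 match(es) in t → 1 row(s).
- v[3] vid=5 → 1 match(es) in t → 1 row(s).
After projecting and ordering:
t.vid | v.vid
3 | 3
5 | 5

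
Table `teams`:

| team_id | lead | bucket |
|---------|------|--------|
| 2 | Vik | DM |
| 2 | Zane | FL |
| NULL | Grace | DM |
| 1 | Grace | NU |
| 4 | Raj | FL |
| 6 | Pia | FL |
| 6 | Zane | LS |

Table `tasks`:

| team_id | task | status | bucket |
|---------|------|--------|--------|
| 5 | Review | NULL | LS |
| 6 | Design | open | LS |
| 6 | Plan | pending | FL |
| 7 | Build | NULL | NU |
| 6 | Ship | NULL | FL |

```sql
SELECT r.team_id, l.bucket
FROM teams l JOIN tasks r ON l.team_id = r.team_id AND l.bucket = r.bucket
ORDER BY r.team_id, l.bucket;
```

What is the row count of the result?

3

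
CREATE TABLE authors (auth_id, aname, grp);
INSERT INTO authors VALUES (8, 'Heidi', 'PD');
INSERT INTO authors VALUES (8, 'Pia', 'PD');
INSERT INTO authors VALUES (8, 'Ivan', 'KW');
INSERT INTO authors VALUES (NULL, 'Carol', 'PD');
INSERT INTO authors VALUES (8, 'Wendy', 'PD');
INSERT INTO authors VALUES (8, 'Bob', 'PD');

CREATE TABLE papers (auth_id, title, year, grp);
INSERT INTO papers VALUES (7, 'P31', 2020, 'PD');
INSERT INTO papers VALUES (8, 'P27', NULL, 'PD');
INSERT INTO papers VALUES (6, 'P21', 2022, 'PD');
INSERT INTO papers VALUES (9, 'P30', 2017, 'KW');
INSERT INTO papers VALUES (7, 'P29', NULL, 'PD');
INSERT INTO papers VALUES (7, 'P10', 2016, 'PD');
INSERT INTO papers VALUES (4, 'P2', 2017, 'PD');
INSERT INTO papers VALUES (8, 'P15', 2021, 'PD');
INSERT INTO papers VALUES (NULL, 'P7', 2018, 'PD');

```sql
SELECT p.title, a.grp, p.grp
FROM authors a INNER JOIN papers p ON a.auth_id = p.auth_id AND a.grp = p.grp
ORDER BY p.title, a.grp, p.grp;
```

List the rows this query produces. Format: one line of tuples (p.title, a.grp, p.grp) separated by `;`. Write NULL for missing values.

INNER JOIN keeps only pairs where the ON condition holds.
Matching on a.auth_id = p.auth_id AND a.grp = p.grp. A NULL in a compared column never satisfies the condition.
- a[0] auth_id=8, grp=PD → 2 match(es) in p → 2 row(s).
- a[1] auth_id=8, grp=PD → 2 match(es) in p → 2 row(s).
- a[2] auth_id=8, grp=KW → no match; dropped.
- a[3] auth_id=NULL, grp=PD → no match; dropped.
- a[4] auth_id=8, grp=PD → 2 match(es) in p → 2 row(s).
- a[5] auth_id=8, grp=PD → 2 match(es) in p → 2 row(s).
After projecting and ordering:
p.title | a.grp | p.grp
P15 | PD | PD
P15 | PD | PD
P15 | PD | PD
P15 | PD | PD
P27 | PD | PD
P27 | PD | PD
P27 | PD | PD
P27 | PD | PD

(P15, PD, PD); (P15, PD, PD); (P15, PD, PD); (P15, PD, PD); (P27, PD, PD); (P27, PD, PD); (P27, PD, PD); (P27, PD, PD)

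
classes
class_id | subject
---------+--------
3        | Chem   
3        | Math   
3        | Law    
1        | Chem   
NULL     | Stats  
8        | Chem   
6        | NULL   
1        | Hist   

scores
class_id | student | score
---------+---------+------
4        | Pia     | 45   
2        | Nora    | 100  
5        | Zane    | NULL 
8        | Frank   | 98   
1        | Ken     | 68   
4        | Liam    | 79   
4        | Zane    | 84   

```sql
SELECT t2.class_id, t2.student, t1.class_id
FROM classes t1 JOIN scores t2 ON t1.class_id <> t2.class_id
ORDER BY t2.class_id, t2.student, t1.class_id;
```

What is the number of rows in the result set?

46

INNER JOIN keeps only pairs where the ON condition holds.
Matching on t1.class_id <> t2.class_id. A NULL in a compared column never satisfies the condition.
- t1[0] class_id=3 → 7 match(es) in t2 → 7 row(s).
- t1[1] class_id=3 → 7 match(es) in t2 → 7 row(s).
- t1[2] class_id=3 → 7 match(es) in t2 → 7 row(s).
- t1[3] class_id=1 → 6 match(es) in t2 → 6 row(s).
- t1[4] class_id=NULL → no match; dropped.
- t1[5] class_id=8 → 6 match(es) in t2 → 6 row(s).
- t1[6] class_id=6 → 7 match(es) in t2 → 7 row(s).
- t1[7] class_id=1 → 6 match(es) in t2 → 6 row(s).
Total: 46 rows.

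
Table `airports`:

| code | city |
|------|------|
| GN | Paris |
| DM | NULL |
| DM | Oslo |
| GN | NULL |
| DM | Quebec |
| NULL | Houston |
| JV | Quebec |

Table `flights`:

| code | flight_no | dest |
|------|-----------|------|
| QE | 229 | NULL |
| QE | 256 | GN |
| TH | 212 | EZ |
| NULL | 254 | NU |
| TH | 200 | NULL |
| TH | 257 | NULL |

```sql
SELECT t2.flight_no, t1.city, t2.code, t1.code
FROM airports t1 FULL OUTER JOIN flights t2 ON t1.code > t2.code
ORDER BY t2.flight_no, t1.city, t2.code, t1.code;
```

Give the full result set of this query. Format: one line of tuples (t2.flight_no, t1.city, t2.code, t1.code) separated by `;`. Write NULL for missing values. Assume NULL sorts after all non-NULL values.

(200, NULL, TH, NULL); (212, NULL, TH, NULL); (229, NULL, QE, NULL); (254, NULL, NULL, NULL); (256, NULL, QE, NULL); (257, NULL, TH, NULL); (NULL, Houston, NULL, NULL); (NULL, Oslo, NULL, DM); (NULL, Paris, NULL, GN); (NULL, Quebec, NULL, DM); (NULL, Quebec, NULL, JV); (NULL, NULL, NULL, DM); (NULL, NULL, NULL, GN)

FULL OUTER JOIN keeps every row from both sides; unmatched rows get NULL for the other side's columns.
Matching on t1.code > t2.code. A NULL in a compared column never satisfies the condition.
- t1 row (code=GN): no match → kept, t2 columns NULL.
- t1 row (code=DM): no match → kept, t2 columns NULL.
- t1 row (code=DM): no match → kept, t2 columns NULL.
- t1 row (code=GN): no match → kept, t2 columns NULL.
- t1 row (code=DM): no match → kept, t2 columns NULL.
- t1 row (code=NULL): no match → kept, t2 columns NULL.
- t1 row (code=JV): no match → kept, t2 columns NULL.
- plus 6 unmatched t2 row(s), each kept with NULL t1 columns.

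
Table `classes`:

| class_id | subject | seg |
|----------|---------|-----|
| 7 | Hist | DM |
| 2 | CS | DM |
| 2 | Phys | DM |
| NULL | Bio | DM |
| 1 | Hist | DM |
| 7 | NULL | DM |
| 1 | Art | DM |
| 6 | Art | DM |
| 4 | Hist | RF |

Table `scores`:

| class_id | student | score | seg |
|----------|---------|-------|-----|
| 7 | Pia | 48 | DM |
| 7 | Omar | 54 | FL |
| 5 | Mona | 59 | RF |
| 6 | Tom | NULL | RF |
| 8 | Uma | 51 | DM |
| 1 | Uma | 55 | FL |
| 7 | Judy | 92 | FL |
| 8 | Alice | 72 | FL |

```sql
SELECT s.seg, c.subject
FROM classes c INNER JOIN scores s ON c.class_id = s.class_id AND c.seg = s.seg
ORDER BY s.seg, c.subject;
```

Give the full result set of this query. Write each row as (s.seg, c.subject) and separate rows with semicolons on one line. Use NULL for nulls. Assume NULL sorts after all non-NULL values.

INNER JOIN keeps only pairs where the ON condition holds.
Matching on c.class_id = s.class_id AND c.seg = s.seg. A NULL in a compared column never satisfies the condition.
Matched pairs: 2.

(DM, Hist); (DM, NULL)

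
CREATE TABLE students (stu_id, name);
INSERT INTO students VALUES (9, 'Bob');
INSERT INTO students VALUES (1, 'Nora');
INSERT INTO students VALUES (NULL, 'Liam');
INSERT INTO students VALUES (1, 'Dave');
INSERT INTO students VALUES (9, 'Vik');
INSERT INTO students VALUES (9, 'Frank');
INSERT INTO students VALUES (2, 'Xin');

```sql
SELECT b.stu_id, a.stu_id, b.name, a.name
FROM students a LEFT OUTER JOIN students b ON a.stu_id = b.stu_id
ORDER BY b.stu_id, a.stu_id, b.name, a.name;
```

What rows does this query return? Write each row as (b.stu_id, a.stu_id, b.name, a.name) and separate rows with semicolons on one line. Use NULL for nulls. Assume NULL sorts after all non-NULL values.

LEFT JOIN keeps every row from `students a`; unmatched rows get NULL for `students b`'s columns.
Matching on a.stu_id = b.stu_id. A NULL in a compared column never satisfies the condition.
Matched pairs: 14; unmatched a rows kept: 1.

(1, 1, Dave, Dave); (1, 1, Dave, Nora); (1, 1, Nora, Dave); (1, 1, Nora, Nora); (2, 2, Xin, Xin); (9, 9, Bob, Bob); (9, 9, Bob, Frank); (9, 9, Bob, Vik); (9, 9, Frank, Bob); (9, 9, Frank, Frank); (9, 9, Frank, Vik); (9, 9, Vik, Bob); (9, 9, Vik, Frank); (9, 9, Vik, Vik); (NULL, NULL, NULL, Liam)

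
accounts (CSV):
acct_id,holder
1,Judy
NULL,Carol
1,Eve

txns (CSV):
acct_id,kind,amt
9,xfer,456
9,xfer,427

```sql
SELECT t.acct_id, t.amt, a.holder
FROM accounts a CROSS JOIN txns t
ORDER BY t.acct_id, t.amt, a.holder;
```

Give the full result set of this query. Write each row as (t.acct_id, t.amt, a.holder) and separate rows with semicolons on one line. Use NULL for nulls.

(9, 427, Carol); (9, 427, Eve); (9, 427, Judy); (9, 456, Carol); (9, 456, Eve); (9, 456, Judy)

CROSS JOIN pairs every row of `accounts` with every row of `txns`: 3 × 2 = 6 rows.
After projecting and ordering:
t.acct_id | t.amt | a.holder
9 | 427 | Carol
9 | 427 | Eve
9 | 427 | Judy
9 | 456 | Carol
9 | 456 | Eve
9 | 456 | Judy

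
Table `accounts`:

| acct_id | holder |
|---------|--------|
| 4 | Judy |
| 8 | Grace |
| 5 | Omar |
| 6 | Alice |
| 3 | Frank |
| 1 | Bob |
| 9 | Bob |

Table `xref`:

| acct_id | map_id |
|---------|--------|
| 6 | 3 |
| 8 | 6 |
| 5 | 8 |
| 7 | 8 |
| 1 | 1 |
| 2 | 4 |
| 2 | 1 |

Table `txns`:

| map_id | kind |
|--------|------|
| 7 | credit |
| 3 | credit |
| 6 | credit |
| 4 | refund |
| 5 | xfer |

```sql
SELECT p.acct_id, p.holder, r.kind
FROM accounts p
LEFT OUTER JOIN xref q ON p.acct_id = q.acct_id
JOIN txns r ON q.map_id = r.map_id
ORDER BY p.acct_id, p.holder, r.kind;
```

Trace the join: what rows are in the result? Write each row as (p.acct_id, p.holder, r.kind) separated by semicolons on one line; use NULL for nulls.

(6, Alice, credit); (8, Grace, credit)

Step 1 — p LEFT JOIN q on acct_id → 7 row(s).
Then INNER JOIN `txns r` on map_id: keep only rows whose q.map_id appears in r.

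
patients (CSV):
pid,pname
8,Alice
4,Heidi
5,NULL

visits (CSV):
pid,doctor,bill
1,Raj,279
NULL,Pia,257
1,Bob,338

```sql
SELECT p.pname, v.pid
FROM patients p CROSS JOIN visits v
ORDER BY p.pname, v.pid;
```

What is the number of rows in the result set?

CROSS JOIN pairs every row of `patients` with every row of `visits`: 3 × 3 = 9 rows.

9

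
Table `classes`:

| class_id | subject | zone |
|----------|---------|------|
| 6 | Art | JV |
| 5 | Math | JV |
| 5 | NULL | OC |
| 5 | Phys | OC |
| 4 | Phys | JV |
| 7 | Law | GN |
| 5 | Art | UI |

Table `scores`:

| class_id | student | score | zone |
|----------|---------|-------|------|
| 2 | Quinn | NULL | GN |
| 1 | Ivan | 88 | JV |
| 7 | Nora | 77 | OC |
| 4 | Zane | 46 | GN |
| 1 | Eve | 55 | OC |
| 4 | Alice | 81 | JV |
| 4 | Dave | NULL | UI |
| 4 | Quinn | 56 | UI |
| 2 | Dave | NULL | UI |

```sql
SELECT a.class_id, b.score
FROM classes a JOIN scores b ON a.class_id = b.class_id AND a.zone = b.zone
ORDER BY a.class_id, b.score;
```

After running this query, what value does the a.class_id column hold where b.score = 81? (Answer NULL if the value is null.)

INNER JOIN keeps only pairs where the ON condition holds.
Matching on a.class_id = b.class_id AND a.zone = b.zone.
- a (class_id=6, zone=JV) has no partner → excluded.
- a (class_id=5, zone=JV) has no partner → excluded.
- a (class_id=5, zone=OC) has no partner → excluded.
- a (class_id=5, zone=OC) has no partner → excluded.
- a (class_id=4, zone=JV) pairs with 1 row(s) of b.
- a (class_id=7, zone=GN) has no partner → excluded.
- a (class_id=5, zone=UI) has no partner → excluded.

4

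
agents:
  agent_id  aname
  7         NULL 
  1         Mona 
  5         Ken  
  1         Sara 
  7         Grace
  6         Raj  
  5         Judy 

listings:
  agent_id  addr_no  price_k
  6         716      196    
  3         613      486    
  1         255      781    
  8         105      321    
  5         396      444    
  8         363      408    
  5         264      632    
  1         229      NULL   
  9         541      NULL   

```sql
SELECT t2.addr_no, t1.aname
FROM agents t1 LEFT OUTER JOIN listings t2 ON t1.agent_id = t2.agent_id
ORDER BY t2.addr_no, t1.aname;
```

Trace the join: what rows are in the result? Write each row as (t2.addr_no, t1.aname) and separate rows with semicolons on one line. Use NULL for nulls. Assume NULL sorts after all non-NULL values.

LEFT JOIN keeps every row from `agents`; unmatched rows get NULL for `listings`'s columns.
Matching on t1.agent_id = t2.agent_id.
- t1 (agent_id=7) has no partner → padded with NULL.
- t1 (agent_id=1) pairs with 2 row(s) of t2.
- t1 (agent_id=5) pairs with 2 row(s) of t2.
- t1 (agent_id=1) pairs with 2 row(s) of t2.
- t1 (agent_id=7) has no partner → padded with NULL.
- t1 (agent_id=6) pairs with 1 row(s) of t2.
- t1 (agent_id=5) pairs with 2 row(s) of t2.

(229, Mona); (229, Sara); (255, Mona); (255, Sara); (264, Judy); (264, Ken); (396, Judy); (396, Ken); (716, Raj); (NULL, Grace); (NULL, NULL)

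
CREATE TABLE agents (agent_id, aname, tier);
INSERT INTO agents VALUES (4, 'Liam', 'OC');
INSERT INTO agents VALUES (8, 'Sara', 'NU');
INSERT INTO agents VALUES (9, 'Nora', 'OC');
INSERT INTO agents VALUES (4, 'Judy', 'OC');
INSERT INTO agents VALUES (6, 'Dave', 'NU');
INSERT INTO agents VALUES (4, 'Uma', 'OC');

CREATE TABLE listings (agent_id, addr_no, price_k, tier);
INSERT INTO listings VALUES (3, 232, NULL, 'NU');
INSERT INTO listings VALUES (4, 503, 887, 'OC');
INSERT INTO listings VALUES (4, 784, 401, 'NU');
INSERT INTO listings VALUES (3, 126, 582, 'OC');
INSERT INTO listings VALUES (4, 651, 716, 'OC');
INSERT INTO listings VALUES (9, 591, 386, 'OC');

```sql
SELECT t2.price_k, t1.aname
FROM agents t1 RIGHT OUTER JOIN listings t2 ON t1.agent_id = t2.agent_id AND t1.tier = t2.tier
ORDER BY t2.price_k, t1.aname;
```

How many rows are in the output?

10

RIGHT JOIN keeps every row from `listings`; unmatched rows get NULL for `agents`'s columns.
Matching on t1.agent_id = t2.agent_id AND t1.tier = t2.tier.
Matched pairs: 7; unmatched t2 rows kept: 3.
Total: 7 matched + 3 padded = 10 rows.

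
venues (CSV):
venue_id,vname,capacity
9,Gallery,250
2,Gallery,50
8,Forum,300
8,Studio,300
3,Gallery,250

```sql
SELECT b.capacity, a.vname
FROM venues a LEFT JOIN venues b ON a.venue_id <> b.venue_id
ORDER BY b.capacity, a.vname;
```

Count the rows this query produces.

LEFT JOIN keeps every row from `venues a`; unmatched rows get NULL for `venues b`'s columns.
Matching on a.venue_id <> b.venue_id.
Matched pairs: 18; unmatched a rows kept: 0.
Total: 18 rows.

18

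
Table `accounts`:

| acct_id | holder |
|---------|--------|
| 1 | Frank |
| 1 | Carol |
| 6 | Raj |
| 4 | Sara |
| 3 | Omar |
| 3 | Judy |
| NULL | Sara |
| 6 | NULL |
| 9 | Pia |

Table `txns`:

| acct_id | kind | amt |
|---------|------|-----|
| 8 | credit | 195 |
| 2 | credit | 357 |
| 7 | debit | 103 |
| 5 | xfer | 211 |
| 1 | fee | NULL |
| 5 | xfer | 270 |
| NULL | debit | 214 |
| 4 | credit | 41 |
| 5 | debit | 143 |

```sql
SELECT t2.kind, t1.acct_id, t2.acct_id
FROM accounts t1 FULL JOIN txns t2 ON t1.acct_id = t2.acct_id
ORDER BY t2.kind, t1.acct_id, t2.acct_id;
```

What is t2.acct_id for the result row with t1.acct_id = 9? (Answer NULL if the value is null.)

NULL

FULL OUTER JOIN keeps every row from both sides; unmatched rows get NULL for the other side's columns.
Matching on t1.acct_id = t2.acct_id. A NULL in a compared column never satisfies the condition.
- acct_id=1: 1 matching t2 row(s), so 1 row(s) emitted.
- acct_id=1: 1 matching t2 row(s), so 1 row(s) emitted.
- acct_id=6: no t2 row matches, row kept with t2 columns NULL.
- acct_id=4: 1 matching t2 row(s), so 1 row(s) emitted.
- acct_id=3: no t2 row matches, row kept with t2 columns NULL.
- acct_id=3: no t2 row matches, row kept with t2 columns NULL.
- acct_id=NULL: no t2 row matches, row kept with t2 columns NULL.
- acct_id=6: no t2 row matches, row kept with t2 columns NULL.
- acct_id=9: no t2 row matches, row kept with t2 columns NULL.
- plus 7 unmatched t2 row(s), each kept with NULL t1 columns.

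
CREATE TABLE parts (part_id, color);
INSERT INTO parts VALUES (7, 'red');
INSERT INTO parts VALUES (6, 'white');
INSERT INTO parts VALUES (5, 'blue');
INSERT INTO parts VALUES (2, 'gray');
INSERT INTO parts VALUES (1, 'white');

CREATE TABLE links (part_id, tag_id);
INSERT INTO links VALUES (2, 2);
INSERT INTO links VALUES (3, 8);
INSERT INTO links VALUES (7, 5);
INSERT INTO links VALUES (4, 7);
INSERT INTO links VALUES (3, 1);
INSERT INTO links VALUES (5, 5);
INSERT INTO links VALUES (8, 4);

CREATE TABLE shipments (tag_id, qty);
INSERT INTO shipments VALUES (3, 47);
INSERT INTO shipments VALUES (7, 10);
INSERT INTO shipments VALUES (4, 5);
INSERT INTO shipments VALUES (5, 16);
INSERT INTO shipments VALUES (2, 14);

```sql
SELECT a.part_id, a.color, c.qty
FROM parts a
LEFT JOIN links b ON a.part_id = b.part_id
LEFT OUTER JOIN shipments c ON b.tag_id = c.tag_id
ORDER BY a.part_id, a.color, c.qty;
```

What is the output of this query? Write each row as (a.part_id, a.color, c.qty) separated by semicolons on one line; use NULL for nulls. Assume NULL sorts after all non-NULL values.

Evaluate left to right. First `parts a LEFT JOIN links b` on part_id: 5 row(s).
Then LEFT JOIN `shipments c` on tag_id: each of those 5 rows is kept; rows whose b.tag_id has no match in c get NULL for c's columns.

(1, white, NULL); (2, gray, 14); (5, blue, 16); (6, white, NULL); (7, red, 16)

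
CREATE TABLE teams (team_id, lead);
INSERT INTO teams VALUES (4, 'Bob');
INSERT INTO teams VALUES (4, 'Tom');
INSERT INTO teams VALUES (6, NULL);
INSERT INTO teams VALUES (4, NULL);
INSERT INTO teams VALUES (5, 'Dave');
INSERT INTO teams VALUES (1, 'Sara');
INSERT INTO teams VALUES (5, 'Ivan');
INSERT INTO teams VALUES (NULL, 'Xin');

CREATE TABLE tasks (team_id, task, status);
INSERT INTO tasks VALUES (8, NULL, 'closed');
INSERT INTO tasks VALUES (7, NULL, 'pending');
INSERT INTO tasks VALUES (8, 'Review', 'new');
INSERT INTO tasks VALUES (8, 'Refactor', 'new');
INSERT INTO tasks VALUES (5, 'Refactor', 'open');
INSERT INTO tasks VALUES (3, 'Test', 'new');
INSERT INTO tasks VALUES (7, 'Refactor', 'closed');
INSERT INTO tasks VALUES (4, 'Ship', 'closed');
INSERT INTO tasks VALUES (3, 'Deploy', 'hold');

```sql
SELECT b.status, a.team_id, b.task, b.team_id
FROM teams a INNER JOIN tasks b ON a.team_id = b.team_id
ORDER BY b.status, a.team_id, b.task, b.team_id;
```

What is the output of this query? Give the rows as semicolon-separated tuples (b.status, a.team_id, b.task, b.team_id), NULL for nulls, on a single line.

INNER JOIN keeps only pairs where the ON condition holds.
Matching on a.team_id = b.team_id. A NULL in a compared column never satisfies the condition.
- a row (team_id=4): matches 1 b row(s) → 1 output row(s).
- a row (team_id=4): matches 1 b row(s) → 1 output row(s).
- a row (team_id=6): no match → dropped.
- a row (team_id=4): matches 1 b row(s) → 1 output row(s).
- a row (team_id=5): matches 1 b row(s) → 1 output row(s).
- a row (team_id=1): no match → dropped.
- a row (team_id=5): matches 1 b row(s) → 1 output row(s).
- a row (team_id=NULL): no match → dropped.
After projecting and ordering:
b.status | a.team_id | b.task | b.team_id
closed | 4 | Ship | 4
closed | 4 | Ship | 4
closed | 4 | Ship | 4
open | 5 | Refactor | 5
open | 5 | Refactor | 5

(closed, 4, Ship, 4); (closed, 4, Ship, 4); (closed, 4, Ship, 4); (open, 5, Refactor, 5); (open, 5, Refactor, 5)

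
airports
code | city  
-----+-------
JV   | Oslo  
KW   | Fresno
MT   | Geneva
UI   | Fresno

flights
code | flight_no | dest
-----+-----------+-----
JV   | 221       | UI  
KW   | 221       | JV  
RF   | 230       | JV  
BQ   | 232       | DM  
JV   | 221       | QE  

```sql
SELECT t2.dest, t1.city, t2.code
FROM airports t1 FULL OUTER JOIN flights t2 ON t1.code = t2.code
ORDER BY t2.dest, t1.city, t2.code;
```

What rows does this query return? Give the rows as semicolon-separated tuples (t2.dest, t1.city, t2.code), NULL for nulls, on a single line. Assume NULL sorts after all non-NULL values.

(DM, NULL, BQ); (JV, Fresno, KW); (JV, NULL, RF); (QE, Oslo, JV); (UI, Oslo, JV); (NULL, Fresno, NULL); (NULL, Geneva, NULL)

FULL OUTER JOIN keeps every row from both sides; unmatched rows get NULL for the other side's columns.
Matching on t1.code = t2.code.
- t1[0] code=JV → 2 match(es) in t2 → 2 row(s).
- t1[1] code=KW → 1 match(es) in t2 → 1 row(s).
- t1[2] code=MT → no match; kept with NULLs on the t2 side.
- t1[3] code=UI → no match; kept with NULLs on the t2 side.
- plus 2 unmatched t2 row(s), each kept with NULL t1 columns.
After projecting and ordering:
t2.dest | t1.city | t2.code
DM | NULL | BQ
JV | Fresno | KW
JV | NULL | RF
QE | Oslo | JV
UI | Oslo | JV
NULL | Fresno | NULL
NULL | Geneva | NULL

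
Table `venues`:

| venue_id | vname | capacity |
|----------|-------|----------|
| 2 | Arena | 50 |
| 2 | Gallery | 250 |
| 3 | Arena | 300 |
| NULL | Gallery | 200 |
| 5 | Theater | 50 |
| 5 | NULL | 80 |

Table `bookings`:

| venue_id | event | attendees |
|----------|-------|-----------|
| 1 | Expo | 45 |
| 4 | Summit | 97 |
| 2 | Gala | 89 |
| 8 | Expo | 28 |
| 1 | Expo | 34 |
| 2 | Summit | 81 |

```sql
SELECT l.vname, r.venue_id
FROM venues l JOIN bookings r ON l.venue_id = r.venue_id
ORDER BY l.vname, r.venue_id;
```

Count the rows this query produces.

INNER JOIN keeps only pairs where the ON condition holds.
Matching on l.venue_id = r.venue_id. A NULL in a compared column never satisfies the condition.
Matched pairs: 4.
Total: 4 rows.

4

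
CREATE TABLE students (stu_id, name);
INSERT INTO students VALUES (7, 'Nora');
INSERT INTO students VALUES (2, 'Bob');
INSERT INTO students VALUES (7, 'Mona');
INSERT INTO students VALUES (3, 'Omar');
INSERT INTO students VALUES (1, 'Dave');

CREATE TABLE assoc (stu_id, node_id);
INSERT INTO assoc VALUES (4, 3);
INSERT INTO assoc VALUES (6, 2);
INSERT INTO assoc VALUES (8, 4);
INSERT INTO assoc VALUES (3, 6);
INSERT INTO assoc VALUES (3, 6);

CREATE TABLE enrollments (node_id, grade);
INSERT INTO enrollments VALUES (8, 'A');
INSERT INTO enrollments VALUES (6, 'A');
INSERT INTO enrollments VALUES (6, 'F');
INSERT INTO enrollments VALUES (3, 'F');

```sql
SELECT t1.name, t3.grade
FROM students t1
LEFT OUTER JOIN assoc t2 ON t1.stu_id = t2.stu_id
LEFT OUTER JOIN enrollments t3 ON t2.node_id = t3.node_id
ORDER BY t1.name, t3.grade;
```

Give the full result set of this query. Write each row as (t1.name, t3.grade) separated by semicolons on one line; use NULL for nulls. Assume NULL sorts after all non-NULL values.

(Bob, NULL); (Dave, NULL); (Mona, NULL); (Nora, NULL); (Omar, A); (Omar, A); (Omar, F); (Omar, F)

Evaluate left to right. First `students t1 LEFT JOIN assoc t2` on stu_id: 6 row(s).
Then LEFT JOIN `enrollments t3` on node_id: each of those 6 rows is kept; rows whose t2.node_id has no match in t3 get NULL for t3's columns.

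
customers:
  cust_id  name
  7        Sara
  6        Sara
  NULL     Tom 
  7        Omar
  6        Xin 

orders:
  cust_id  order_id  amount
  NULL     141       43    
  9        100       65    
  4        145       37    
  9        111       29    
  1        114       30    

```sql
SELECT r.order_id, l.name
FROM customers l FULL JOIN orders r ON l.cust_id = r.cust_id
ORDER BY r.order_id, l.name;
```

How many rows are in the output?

10

FULL OUTER JOIN keeps every row from both sides; unmatched rows get NULL for the other side's columns.
Matching on l.cust_id = r.cust_id. A NULL in a compared column never satisfies the condition.
Matched pairs: 0; unmatched l rows kept: 5; unmatched r rows kept: 5.
Total: 0 matched + 10 padded = 10 rows.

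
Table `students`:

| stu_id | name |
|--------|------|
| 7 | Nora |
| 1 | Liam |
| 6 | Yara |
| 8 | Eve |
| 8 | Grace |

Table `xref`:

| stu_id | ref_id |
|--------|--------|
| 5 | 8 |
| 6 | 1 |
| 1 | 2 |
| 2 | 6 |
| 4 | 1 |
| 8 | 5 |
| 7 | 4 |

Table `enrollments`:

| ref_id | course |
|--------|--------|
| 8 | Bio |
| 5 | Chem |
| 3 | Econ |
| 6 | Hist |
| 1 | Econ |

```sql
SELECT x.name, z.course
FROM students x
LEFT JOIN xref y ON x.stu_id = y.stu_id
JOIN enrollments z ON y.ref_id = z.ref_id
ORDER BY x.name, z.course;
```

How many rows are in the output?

Joins associate left-to-right: students LEFT JOIN xref on stu_id gives 5 intermediate row(s).
Then INNER JOIN `enrollments z` on ref_id: keep only rows whose y.ref_id appears in z.
Result: 3 row(s).

3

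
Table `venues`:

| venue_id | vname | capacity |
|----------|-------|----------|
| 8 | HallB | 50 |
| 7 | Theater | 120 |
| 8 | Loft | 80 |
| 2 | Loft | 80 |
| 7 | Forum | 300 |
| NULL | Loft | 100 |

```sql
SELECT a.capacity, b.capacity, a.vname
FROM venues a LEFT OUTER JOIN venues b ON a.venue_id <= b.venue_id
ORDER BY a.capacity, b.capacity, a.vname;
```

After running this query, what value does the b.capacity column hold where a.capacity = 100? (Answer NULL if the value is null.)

NULL

LEFT JOIN keeps every row from `venues a`; unmatched rows get NULL for `venues b`'s columns.
Matching on a.venue_id <= b.venue_id. A NULL in a compared column never satisfies the condition.
- venue_id=8: 2 matching b row(s), so 2 row(s) emitted.
- venue_id=7: 4 matching b row(s), so 4 row(s) emitted.
- venue_id=8: 2 matching b row(s), so 2 row(s) emitted.
- venue_id=2: 5 matching b row(s), so 5 row(s) emitted.
- venue_id=7: 4 matching b row(s), so 4 row(s) emitted.
- venue_id=NULL: no b row matches, row kept with b columns NULL.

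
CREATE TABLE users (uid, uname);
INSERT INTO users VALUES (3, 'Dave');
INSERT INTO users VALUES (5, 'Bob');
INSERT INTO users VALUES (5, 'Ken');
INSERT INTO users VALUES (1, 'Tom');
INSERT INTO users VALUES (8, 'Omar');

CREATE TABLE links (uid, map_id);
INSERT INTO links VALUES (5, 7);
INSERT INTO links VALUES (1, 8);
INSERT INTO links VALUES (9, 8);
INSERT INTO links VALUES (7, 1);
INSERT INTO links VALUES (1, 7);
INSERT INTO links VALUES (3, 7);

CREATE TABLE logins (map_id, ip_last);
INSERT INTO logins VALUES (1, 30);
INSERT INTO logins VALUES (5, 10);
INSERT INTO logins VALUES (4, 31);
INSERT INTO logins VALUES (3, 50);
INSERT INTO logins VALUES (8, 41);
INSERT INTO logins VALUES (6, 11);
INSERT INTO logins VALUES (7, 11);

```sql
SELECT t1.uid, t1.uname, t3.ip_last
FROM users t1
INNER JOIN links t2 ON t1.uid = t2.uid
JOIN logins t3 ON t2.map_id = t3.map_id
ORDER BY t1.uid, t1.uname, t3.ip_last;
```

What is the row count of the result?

Evaluate left to right. First `users t1 INNER JOIN links t2` on uid: 5 row(s).
Then INNER JOIN `logins t3` on map_id: keep only rows whose t2.map_id appears in t3.
Result: 5 row(s).

5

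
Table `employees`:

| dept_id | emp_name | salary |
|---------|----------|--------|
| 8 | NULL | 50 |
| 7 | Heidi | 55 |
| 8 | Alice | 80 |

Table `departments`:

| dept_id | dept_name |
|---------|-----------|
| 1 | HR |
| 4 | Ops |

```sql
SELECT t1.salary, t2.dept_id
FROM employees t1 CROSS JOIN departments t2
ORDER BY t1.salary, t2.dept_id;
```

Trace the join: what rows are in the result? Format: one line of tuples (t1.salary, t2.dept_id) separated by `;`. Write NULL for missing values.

(50, 1); (50, 4); (55, 1); (55, 4); (80, 1); (80, 4)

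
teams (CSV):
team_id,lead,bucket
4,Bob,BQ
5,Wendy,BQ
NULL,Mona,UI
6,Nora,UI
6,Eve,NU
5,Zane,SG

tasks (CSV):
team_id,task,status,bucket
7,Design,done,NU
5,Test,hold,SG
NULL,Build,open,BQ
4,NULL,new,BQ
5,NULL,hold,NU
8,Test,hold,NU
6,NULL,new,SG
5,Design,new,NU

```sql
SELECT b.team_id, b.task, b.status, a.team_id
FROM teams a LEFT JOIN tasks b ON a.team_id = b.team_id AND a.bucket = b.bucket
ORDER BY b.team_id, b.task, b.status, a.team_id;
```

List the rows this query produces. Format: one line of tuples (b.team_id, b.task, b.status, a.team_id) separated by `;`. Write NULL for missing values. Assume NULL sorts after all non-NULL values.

(4, NULL, new, 4); (5, Test, hold, 5); (NULL, NULL, NULL, 5); (NULL, NULL, NULL, 6); (NULL, NULL, NULL, 6); (NULL, NULL, NULL, NULL)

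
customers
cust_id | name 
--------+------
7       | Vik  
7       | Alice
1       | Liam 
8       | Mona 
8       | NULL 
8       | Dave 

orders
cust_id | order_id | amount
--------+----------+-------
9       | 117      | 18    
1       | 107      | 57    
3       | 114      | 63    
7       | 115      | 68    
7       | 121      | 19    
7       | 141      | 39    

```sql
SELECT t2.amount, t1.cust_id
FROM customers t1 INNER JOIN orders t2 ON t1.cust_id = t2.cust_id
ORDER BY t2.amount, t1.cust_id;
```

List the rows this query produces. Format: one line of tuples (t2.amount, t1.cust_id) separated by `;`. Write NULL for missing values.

(19, 7); (19, 7); (39, 7); (39, 7); (57, 1); (68, 7); (68, 7)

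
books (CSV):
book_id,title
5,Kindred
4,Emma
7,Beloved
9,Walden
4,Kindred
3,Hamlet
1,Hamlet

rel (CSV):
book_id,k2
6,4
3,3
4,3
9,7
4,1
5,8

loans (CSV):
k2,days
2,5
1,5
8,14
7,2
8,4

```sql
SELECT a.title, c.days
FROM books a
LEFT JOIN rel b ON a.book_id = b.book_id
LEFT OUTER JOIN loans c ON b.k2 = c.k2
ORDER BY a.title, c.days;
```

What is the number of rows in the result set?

Joins associate left-to-right: books LEFT JOIN rel on book_id gives 9 intermediate row(s).
Then LEFT JOIN `loans c` on k2: each of those 9 rows is kept; rows whose b.k2 has no match in c get NULL for c's columns.
Result: 10 row(s).

10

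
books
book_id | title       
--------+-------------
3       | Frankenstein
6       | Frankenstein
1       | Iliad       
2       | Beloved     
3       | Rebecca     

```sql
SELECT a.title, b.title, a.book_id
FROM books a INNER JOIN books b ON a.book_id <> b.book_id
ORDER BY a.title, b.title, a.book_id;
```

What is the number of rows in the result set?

18

INNER JOIN keeps only pairs where the ON condition holds.
Matching on a.book_id <> b.book_id.
Matched pairs: 18.
Total: 18 rows.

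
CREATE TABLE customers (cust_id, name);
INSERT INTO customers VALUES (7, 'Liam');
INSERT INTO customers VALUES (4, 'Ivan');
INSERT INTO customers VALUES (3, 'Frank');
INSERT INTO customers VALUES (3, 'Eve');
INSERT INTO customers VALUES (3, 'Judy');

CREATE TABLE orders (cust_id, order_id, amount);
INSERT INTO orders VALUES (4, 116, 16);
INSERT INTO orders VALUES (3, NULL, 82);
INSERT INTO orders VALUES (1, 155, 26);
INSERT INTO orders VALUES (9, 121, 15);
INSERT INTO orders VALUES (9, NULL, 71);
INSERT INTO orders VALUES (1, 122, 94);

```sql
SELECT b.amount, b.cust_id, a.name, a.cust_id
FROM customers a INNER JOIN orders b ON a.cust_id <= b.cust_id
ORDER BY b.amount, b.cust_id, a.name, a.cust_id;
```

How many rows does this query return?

INNER JOIN keeps only pairs where the ON condition holds.
Matching on a.cust_id <= b.cust_id.
- cust_id=7: 2 matching b row(s), so 2 row(s) emitted.
- cust_id=4: 3 matching b row(s), so 3 row(s) emitted.
- cust_id=3: 4 matching b row(s), so 4 row(s) emitted.
- cust_id=3: 4 matching b row(s), so 4 row(s) emitted.
- cust_id=3: 4 matching b row(s), so 4 row(s) emitted.
Total: 17 rows.

17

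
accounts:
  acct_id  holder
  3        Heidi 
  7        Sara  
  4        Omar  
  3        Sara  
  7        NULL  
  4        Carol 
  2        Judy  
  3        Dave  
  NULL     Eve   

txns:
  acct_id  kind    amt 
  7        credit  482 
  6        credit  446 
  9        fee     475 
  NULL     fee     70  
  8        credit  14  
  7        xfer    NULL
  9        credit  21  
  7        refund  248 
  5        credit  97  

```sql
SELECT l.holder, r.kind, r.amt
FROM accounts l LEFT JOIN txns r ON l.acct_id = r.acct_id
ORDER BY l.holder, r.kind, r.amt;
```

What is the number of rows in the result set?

LEFT JOIN keeps every row from `accounts`; unmatched rows get NULL for `txns`'s columns.
Matching on l.acct_id = r.acct_id. A NULL in a compared column never satisfies the condition.
- acct_id=3: no r row matches, row kept with r columns NULL.
- acct_id=7: 3 matching r row(s), so 3 row(s) emitted.
- acct_id=4: no r row matches, row kept with r columns NULL.
- acct_id=3: no r row matches, row kept with r columns NULL.
- acct_id=7: 3 matching r row(s), so 3 row(s) emitted.
- acct_id=4: no r row matches, row kept with r columns NULL.
- acct_id=2: no r row matches, row kept with r columns NULL.
- acct_id=3: no r row matches, row kept with r columns NULL.
- acct_id=NULL: no r row matches, row kept with r columns NULL.
Total: 6 matched + 7 padded = 13 rows.

13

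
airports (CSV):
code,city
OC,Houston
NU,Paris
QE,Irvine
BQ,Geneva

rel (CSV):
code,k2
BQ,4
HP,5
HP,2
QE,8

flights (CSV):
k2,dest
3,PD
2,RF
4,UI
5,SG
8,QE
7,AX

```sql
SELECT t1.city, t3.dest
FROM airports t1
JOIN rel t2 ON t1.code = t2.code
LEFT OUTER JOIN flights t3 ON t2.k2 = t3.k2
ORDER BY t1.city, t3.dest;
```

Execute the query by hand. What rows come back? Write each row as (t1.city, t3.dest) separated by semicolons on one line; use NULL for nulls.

(Geneva, UI); (Irvine, QE)

Joins associate left-to-right: airports INNER JOIN rel on code gives 2 intermediate row(s).
Then LEFT JOIN `flights t3` on k2: each of those 2 rows is kept; rows whose t2.k2 has no match in t3 get NULL for t3's columns.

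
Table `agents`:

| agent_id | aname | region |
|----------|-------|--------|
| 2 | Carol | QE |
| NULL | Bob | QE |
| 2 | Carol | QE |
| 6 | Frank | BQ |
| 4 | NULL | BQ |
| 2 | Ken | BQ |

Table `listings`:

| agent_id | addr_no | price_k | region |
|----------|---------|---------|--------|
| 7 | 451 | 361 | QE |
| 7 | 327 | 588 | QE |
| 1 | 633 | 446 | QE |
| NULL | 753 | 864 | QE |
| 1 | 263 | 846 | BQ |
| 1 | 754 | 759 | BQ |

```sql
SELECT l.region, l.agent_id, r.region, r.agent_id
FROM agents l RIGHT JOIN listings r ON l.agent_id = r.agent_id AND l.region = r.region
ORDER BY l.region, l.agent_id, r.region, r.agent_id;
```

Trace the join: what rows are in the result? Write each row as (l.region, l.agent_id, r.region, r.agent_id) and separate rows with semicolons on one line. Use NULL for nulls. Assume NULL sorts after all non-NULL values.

RIGHT JOIN keeps every row from `listings`; unmatched rows get NULL for `agents`'s columns.
Matching on l.agent_id = r.agent_id AND l.region = r.region. A NULL in a compared column never satisfies the condition.
- agent_id=2, region=QE: no matching r row.
- agent_id=NULL, region=QE: no matching r row.
- agent_id=2, region=QE: no matching r row.
- agent_id=6, region=BQ: no matching r row.
- agent_id=4, region=BQ: no matching r row.
- agent_id=2, region=BQ: no matching r row.
- plus 6 unmatched r row(s), each kept with NULL l columns.
After projecting and ordering:
l.region | l.agent_id | r.region | r.agent_id
NULL | NULL | BQ | 1
NULL | NULL | BQ | 1
NULL | NULL | QE | 1
NULL | NULL | QE | 7
NULL | NULL | QE | 7
NULL | NULL | QE | NULL

(NULL, NULL, BQ, 1); (NULL, NULL, BQ, 1); (NULL, NULL, QE, 1); (NULL, NULL, QE, 7); (NULL, NULL, QE, 7); (NULL, NULL, QE, NULL)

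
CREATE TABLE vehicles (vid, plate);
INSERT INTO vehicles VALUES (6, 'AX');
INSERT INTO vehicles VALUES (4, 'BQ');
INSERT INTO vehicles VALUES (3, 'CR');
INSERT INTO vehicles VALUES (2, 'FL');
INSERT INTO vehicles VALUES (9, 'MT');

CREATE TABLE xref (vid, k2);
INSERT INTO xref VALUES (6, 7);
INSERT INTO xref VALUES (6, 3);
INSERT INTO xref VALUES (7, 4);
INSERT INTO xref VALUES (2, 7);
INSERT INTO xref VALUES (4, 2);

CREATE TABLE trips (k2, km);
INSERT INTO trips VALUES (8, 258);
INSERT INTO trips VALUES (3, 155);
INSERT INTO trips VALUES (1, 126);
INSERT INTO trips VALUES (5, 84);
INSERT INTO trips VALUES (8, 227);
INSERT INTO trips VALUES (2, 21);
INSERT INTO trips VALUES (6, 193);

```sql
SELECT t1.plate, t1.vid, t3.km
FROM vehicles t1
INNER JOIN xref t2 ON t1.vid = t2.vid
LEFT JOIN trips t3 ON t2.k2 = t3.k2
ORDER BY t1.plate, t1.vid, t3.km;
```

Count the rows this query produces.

Step 1 — t1 INNER JOIN t2 on vid → 4 row(s).
Then LEFT JOIN `trips t3` on k2: each of those 4 rows is kept; rows whose t2.k2 has no match in t3 get NULL for t3's columns.
Result: 4 row(s).

4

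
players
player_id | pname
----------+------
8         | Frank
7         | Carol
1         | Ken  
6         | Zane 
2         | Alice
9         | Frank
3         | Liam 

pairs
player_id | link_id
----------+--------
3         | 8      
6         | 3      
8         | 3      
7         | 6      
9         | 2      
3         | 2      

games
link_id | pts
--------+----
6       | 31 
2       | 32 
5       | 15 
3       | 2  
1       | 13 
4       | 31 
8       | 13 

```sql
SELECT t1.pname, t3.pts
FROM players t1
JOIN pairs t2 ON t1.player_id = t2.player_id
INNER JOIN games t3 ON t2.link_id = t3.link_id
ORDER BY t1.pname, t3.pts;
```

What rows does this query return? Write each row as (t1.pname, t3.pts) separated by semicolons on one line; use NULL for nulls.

Evaluate left to right. First `players t1 INNER JOIN pairs t2` on player_id: 6 row(s).
Then INNER JOIN `games t3` on link_id: keep only rows whose t2.link_id appears in t3.

(Carol, 31); (Frank, 2); (Frank, 32); (Liam, 13); (Liam, 32); (Zane, 2)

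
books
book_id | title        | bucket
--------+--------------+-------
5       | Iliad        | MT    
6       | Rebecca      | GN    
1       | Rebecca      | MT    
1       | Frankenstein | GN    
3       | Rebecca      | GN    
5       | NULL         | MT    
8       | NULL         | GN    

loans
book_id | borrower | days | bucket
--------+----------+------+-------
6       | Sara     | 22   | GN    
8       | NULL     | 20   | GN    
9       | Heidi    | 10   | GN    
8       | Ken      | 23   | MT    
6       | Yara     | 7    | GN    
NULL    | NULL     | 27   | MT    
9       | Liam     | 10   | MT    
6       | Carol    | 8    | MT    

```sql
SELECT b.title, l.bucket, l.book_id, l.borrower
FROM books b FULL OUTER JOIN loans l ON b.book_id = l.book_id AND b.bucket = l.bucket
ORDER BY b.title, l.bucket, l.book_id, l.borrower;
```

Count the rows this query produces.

13

FULL OUTER JOIN keeps every row from both sides; unmatched rows get NULL for the other side's columns.
Matching on b.book_id = l.book_id AND b.bucket = l.bucket. A NULL in a compared column never satisfies the condition.
- b row (book_id=5, bucket=MT): no match → kept, l columns NULL.
- b row (book_id=6, bucket=GN): matches 2 l row(s) → 2 output row(s).
- b row (book_id=1, bucket=MT): no match → kept, l columns NULL.
- b row (book_id=1, bucket=GN): no match → kept, l columns NULL.
- b row (book_id=3, bucket=GN): no match → kept, l columns NULL.
- b row (book_id=5, bucket=MT): no match → kept, l columns NULL.
- b row (book_id=8, bucket=GN): matches 1 l row(s) → 1 output row(s).
- 5 row(s) from l found no b partner → padded with NULL.
Total: 3 matched + 10 padded = 13 rows.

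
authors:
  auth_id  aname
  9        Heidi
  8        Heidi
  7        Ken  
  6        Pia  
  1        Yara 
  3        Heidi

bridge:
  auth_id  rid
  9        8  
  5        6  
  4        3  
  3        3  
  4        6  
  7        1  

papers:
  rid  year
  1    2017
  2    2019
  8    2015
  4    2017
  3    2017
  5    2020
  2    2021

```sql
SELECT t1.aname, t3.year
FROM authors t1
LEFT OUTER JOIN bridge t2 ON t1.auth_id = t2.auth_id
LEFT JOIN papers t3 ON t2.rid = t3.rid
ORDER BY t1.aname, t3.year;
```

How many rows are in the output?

Evaluate left to right. First `authors t1 LEFT JOIN bridge t2` on auth_id: 6 row(s).
Then LEFT JOIN `papers t3` on rid: each of those 6 rows is kept; rows whose t2.rid has no match in t3 get NULL for t3's columns.
Result: 6 row(s).

6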